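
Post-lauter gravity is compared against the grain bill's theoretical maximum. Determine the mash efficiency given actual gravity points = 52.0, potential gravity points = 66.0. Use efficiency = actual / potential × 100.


efficiency = 52.0 / 66.0 × 100

78.7879 %


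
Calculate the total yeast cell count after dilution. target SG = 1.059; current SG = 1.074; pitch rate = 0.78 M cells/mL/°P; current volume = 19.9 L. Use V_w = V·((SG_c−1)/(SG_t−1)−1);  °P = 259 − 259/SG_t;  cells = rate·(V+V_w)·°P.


V_w = 19.9·((1.074−1)/(1.059−1)−1) = 5.0593
V_final = 19.9 + 5.0593 = 24.9593
°P = 259 − 259/1.059 = 14.4297
cells = 0.78·24.9593·14.4297

280.9204 billion cells


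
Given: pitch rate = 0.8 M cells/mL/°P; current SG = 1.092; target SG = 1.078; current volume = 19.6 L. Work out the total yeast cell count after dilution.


V_w = V·((SG_c−1)/(SG_t−1)−1);  °P = 259 − 259/SG_t;  cells = rate·(V+V_w)·°P
V_w = 19.6·((1.092−1)/(1.078−1)−1) = 3.5179
V_final = 19.6 + 3.5179 = 23.1179
°P = 259 − 259/1.078 = 18.7403
cells = 0.8·23.1179·18.7403

346.5891 billion cells


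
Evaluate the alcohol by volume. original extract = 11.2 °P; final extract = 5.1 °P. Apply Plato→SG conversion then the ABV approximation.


SG = 259/(259 − P);  ABV = (OG − FG)·131.25
OG = 259/(259 − 11.2) = 1.0452
FG = 259/(259 − 5.1) = 1.0201
ABV = (1.0452 − 1.0201)·131.25

3.2958 % ABV


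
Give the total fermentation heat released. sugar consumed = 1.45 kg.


Q = m_sugar · 590 kJ/kg
Q = 1.45 · 590

855.5000 kJ


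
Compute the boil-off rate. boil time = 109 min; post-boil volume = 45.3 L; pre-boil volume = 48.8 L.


rate = (V_pre − V_post) / (t_min/60)
rate = (48.8 − 45.3) / (109/60)

1.9266 L/hr


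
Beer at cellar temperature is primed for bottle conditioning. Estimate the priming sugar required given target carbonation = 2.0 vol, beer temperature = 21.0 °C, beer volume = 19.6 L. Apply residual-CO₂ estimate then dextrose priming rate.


residual = 14.695·(0.01821 + 0.09011·e^(−0.04·T));  sugar = (target − residual)·4.0·V
residual = 14.695·(0.01821 + 0.09011·e^(−0.04·21.0)) = 0.8393
sugar = (2.0 − 0.8393)·4.0·19.6

91.0026 g


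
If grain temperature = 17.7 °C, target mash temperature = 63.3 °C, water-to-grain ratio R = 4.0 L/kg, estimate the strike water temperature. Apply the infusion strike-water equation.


T_strike = (0.41/R)·(T_mash − T_grain) + T_mash
T_strike = (0.41/4.0)·(63.3 − 17.7) + 63.3

67.9740 °C


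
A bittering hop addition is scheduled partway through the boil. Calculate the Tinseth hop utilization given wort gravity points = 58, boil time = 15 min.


U = 1.65·0.000125^(GP/1000) · (1 − e^(−0.04·t))/4.15
bigness = 1.65·0.000125^(58/1000) = 0.9797
boil_factor = (1 − e^(−0.04·15))/4.15 = 0.1087
U = 0.9797 · 0.1087

0.1065


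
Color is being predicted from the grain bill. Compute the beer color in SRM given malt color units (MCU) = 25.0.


SRM = 1.4922 · MCU^0.6859
SRM = 1.4922 · 25.0^0.6859

13.5729 SRM


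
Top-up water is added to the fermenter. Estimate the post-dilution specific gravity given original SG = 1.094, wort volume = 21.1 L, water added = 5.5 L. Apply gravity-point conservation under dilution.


SG_new = 1 + (SG_old − 1)·V_old/(V_old + V_water)
pts = (1.094 − 1)·1000·21.1/(21.1 + 5.5) = 74.5639
SG_new = 1 + 74.5639/1000

1.0746


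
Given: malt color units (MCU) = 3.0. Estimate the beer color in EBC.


SRM = 1.4922·MCU^0.6859;  EBC = SRM·1.97
SRM = 1.4922·3.0^0.6859 = 3.1702
EBC = 3.1702·1.97

6.2453 EBC


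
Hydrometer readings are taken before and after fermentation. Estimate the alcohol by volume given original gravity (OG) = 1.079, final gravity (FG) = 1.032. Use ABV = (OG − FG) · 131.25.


ABV = (1.079 − 1.032) · 131.25

6.1687 % ABV


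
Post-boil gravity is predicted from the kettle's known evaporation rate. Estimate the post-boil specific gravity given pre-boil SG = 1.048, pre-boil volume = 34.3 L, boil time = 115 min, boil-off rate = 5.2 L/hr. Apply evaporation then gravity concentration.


V_post = V_pre − rate·(t/60);  SG_post = 1 + (SG_pre−1)·V_pre/V_post
V_post = 34.3 − 5.2·(115/60) = 24.3333
SG_post = 1 + (1.048 − 1)·34.3/24.3333

1.0677


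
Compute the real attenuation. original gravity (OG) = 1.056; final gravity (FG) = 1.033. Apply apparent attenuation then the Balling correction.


AA = (OG−FG)/(OG−1)·100;  RA = AA·0.8192
AA = (1.056 − 1.033)/(1.056 − 1)·100 = 41.0714
RA = 41.0714·0.8192

33.6457 %


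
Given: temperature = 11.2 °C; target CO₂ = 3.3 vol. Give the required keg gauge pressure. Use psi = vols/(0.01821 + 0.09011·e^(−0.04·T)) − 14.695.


psi = 3.3/(0.01821 + 0.09011·e^(−0.04·11.2)) − 14.695

28.8511 psi


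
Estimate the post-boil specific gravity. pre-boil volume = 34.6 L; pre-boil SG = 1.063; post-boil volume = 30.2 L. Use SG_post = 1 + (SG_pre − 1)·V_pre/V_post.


pts_pre = (1.063 − 1)·1000 = 63.0000
pts_post = 63.0000·34.6/30.2 = 72.1788
SG_post = 1 + 72.1788/1000

1.0722


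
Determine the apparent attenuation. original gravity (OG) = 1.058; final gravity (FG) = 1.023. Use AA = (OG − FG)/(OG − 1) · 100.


AA = (1.058 − 1.023)/(1.058 − 1) · 100

60.3448 %


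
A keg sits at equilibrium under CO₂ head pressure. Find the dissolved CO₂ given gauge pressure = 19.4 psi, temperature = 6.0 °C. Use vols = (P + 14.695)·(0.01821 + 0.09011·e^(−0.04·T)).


vols = (19.4 + 14.695)·(0.01821 + 0.09011·e^(−0.04·6.0))

3.0376 volumes


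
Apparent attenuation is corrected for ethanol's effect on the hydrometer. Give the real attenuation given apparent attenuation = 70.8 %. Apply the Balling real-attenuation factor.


RA = AA · 0.8192
RA = 70.8 · 0.8192

57.9994 %


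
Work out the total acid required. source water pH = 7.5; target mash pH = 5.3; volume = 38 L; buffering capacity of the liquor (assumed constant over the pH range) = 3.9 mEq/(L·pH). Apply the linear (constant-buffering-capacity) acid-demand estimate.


acid = buffering capacity · (pH_source − pH_target) · V
acid = 3.9 · (7.5 − 5.3) · 38

326.0400 mEq


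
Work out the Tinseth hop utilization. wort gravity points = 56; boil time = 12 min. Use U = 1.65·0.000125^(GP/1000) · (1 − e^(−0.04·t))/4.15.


bigness = 1.65·0.000125^(56/1000) = 0.9975
boil_factor = (1 − e^(−0.04·12))/4.15 = 0.0919
U = 0.9975 · 0.0919

0.0916


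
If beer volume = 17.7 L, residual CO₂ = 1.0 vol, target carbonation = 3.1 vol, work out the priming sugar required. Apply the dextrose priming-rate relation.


sugar = (target − residual)·4.0·V
sugar = (3.1 − 1.0)·4.0·17.7

148.6800 g


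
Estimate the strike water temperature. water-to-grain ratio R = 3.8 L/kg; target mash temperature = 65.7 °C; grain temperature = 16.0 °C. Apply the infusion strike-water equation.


T_strike = (0.41/R)·(T_mash − T_grain) + T_mash
T_strike = (0.41/3.8)·(65.7 − 16.0) + 65.7

71.0624 °C


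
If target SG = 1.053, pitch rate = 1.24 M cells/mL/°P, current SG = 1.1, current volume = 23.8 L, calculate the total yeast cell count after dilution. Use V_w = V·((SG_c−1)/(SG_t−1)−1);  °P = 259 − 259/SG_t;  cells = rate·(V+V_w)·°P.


V_w = 23.8·((1.1−1)/(1.053−1)−1) = 21.1057
V_final = 23.8 + 21.1057 = 44.9057
°P = 259 − 259/1.053 = 13.0361
cells = 1.24·44.9057·13.0361

725.8887 billion cells


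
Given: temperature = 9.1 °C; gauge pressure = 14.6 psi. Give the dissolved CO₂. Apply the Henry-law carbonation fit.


vols = (P + 14.695)·(0.01821 + 0.09011·e^(−0.04·T))
vols = (14.6 + 14.695)·(0.01821 + 0.09011·e^(−0.04·9.1))

2.3678 volumes


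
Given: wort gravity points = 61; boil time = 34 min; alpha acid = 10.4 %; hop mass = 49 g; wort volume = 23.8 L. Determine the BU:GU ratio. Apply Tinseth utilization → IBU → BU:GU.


U = 1.65·0.000125^(GP/1000)·(1−e^(−0.04t))/4.15;  IBU = (α/100)·m·U·1000/V;  BU:GU = IBU/GP
U = 1.65·0.000125^(61/1000)·(1−e^(−0.04·34))/4.15 = 0.1708
IBU = (10.4/100)·49·0.1708·1000/23.8 = 36.5752
BU:GU = 36.5752/61

0.5996


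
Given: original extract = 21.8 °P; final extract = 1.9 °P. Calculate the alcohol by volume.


SG = 259/(259 − P);  ABV = (OG − FG)·131.25
OG = 259/(259 − 21.8) = 1.0919
FG = 259/(259 − 1.9) = 1.0074
ABV = (1.0919 − 1.0074)·131.25

11.0927 % ABV


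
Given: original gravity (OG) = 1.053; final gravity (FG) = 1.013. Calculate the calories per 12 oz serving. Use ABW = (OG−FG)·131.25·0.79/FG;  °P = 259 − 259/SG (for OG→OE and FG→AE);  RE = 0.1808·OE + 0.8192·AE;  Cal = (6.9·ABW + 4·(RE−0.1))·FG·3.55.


ABW = (1.053 − 1.013)·131.25·0.79/1.013 = 4.0943
OE = 259 − 259/1.053 = 13.0361 °P
AE = 259 − 259/1.013 = 3.3238 °P
RE = 0.1808·13.0361 + 0.8192·3.3238 = 5.0798 °P
Cal = (6.9·4.0943 + 4·(5.0798−0.1))·1.013·3.55

173.2251 kcal


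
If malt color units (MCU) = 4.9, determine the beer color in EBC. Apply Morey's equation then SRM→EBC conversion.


SRM = 1.4922·MCU^0.6859;  EBC = SRM·1.97
SRM = 1.4922·4.9^0.6859 = 4.4385
EBC = 4.4385·1.97

8.7438 EBC


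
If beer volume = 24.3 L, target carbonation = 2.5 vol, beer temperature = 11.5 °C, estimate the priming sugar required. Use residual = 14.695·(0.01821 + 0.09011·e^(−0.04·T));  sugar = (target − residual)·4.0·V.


residual = 14.695·(0.01821 + 0.09011·e^(−0.04·11.5)) = 1.1035
sugar = (2.5 − 1.1035)·4.0·24.3

135.7378 g


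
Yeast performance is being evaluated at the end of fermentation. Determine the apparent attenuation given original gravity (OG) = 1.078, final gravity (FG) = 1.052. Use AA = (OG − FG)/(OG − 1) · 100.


AA = (1.078 − 1.052)/(1.078 − 1) · 100

33.3333 %


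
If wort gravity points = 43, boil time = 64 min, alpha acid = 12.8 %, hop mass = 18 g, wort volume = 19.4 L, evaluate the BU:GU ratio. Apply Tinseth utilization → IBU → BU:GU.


U = 1.65·0.000125^(GP/1000)·(1−e^(−0.04t))/4.15;  IBU = (α/100)·m·U·1000/V;  BU:GU = IBU/GP
U = 1.65·0.000125^(43/1000)·(1−e^(−0.04·64))/4.15 = 0.2493
IBU = (12.8/100)·18·0.2493·1000/19.4 = 29.6034
BU:GU = 29.6034/43

0.6885


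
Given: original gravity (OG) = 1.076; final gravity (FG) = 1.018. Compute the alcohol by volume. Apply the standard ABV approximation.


ABV = (OG − FG) · 131.25
ABV = (1.076 − 1.018) · 131.25

7.6125 % ABV


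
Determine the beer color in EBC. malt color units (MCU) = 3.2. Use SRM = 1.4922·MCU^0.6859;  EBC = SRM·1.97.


SRM = 1.4922·3.2^0.6859 = 3.3137
EBC = 3.3137·1.97

6.5279 EBC


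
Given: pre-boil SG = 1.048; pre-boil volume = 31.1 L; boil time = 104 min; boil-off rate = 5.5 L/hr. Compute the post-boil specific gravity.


V_post = V_pre − rate·(t/60);  SG_post = 1 + (SG_pre−1)·V_pre/V_post
V_post = 31.1 − 5.5·(104/60) = 21.5667
SG_post = 1 + (1.048 − 1)·31.1/21.5667

1.0692


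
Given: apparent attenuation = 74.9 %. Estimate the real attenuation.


RA = AA · 0.8192
RA = 74.9 · 0.8192

61.3581 %


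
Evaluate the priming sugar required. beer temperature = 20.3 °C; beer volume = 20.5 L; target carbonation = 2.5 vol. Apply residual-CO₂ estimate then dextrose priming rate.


residual = 14.695·(0.01821 + 0.09011·e^(−0.04·T));  sugar = (target − residual)·4.0·V
residual = 14.695·(0.01821 + 0.09011·e^(−0.04·20.3)) = 0.8555
sugar = (2.5 − 0.8555)·4.0·20.5

134.8502 g


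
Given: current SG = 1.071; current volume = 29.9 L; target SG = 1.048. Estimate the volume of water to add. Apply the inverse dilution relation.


V_water = V·((SG_curr − 1)/(SG_target − 1) − 1)
V_water = 29.9·((1.071 − 1)/(1.048 − 1) − 1)

14.3271 L


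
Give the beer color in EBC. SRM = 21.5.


EBC = SRM · 1.97
EBC = 21.5 · 1.97

42.3550 EBC


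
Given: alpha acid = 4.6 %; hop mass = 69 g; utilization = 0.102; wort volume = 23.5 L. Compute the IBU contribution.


IBU = (α/100)·mass·U·1000 / V
IBU = (4.6/100)·69·0.102·1000 / 23.5

13.7765 IBU


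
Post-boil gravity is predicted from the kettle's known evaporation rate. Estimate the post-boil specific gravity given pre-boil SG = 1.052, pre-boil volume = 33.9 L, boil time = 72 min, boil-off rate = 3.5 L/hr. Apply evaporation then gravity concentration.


V_post = V_pre − rate·(t/60);  SG_post = 1 + (SG_pre−1)·V_pre/V_post
V_post = 33.9 − 3.5·(72/60) = 29.7000
SG_post = 1 + (1.052 − 1)·33.9/29.7000

1.0594


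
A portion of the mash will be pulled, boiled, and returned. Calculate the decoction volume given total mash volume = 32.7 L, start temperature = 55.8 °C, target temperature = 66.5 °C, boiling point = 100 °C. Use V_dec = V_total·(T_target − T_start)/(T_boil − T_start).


V_dec = 32.7·(66.5 − 55.8)/(100 − 55.8)

7.9161 L


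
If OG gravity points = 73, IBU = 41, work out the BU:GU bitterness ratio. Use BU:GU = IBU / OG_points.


BU:GU = 41 / 73

0.5616


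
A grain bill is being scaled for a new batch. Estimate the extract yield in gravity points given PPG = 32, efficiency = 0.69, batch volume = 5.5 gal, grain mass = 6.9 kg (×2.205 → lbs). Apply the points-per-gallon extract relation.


points = lbs × PPG × eff / vol
lbs = 6.9 × 2.205 = 15.2145
points = 15.2145 × 32 × 0.69 / 5.5

61.0793 points


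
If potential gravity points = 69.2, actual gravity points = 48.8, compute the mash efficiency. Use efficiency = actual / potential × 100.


efficiency = 48.8 / 69.2 × 100

70.5202 %


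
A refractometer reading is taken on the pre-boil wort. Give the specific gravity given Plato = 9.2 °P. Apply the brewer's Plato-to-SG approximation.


SG = 259/(259 − P)
SG = 259/(259 − 9.2)

1.0368


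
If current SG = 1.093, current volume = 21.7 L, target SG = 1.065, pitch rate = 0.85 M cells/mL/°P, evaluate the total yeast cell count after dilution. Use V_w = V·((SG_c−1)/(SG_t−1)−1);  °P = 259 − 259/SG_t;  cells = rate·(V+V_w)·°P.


V_w = 21.7·((1.093−1)/(1.065−1)−1) = 9.3477
V_final = 21.7 + 9.3477 = 31.0477
°P = 259 − 259/1.065 = 15.8075
cells = 0.85·31.0477·15.8075

417.1687 billion cells


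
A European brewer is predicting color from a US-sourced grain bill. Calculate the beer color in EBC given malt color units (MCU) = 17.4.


SRM = 1.4922·MCU^0.6859;  EBC = SRM·1.97
SRM = 1.4922·17.4^0.6859 = 10.5857
EBC = 10.5857·1.97

20.8538 EBC


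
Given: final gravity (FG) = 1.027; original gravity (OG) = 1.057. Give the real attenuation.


AA = (OG−FG)/(OG−1)·100;  RA = AA·0.8192
AA = (1.057 − 1.027)/(1.057 − 1)·100 = 52.6316
RA = 52.6316·0.8192

43.1158 %


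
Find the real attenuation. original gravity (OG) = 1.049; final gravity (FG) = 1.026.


AA = (OG−FG)/(OG−1)·100;  RA = AA·0.8192
AA = (1.049 − 1.026)/(1.049 − 1)·100 = 46.9388
RA = 46.9388·0.8192

38.4522 %


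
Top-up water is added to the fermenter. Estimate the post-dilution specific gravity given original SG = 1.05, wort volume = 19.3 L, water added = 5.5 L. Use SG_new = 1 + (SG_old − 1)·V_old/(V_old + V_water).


pts = (1.05 − 1)·1000·19.3/(19.3 + 5.5) = 38.9113
SG_new = 1 + 38.9113/1000

1.0389


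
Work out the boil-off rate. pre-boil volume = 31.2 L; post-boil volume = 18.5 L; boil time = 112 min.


rate = (V_pre − V_post) / (t_min/60)
rate = (31.2 − 18.5) / (112/60)

6.8036 L/hr


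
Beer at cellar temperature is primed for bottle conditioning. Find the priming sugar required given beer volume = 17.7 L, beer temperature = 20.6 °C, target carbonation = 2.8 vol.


residual = 14.695·(0.01821 + 0.09011·e^(−0.04·T));  sugar = (target − residual)·4.0·V
residual = 14.695·(0.01821 + 0.09011·e^(−0.04·20.6)) = 0.8485
sugar = (2.8 − 0.8485)·4.0·17.7

138.1681 g


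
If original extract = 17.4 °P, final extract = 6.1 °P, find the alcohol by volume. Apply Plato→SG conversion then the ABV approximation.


SG = 259/(259 − P);  ABV = (OG − FG)·131.25
OG = 259/(259 − 17.4) = 1.0720
FG = 259/(259 − 6.1) = 1.0241
ABV = (1.0720 − 1.0241)·131.25

6.2868 % ABV


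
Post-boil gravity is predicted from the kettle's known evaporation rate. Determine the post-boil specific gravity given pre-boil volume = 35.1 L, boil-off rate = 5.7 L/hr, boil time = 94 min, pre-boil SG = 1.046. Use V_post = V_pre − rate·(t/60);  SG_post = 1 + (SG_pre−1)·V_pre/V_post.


V_post = 35.1 − 5.7·(94/60) = 26.1700
SG_post = 1 + (1.046 − 1)·35.1/26.1700

1.0617


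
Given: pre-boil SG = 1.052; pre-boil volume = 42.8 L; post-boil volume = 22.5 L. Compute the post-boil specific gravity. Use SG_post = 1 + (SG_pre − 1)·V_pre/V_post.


pts_pre = (1.052 − 1)·1000 = 52.0000
pts_post = 52.0000·42.8/22.5 = 98.9156
SG_post = 1 + 98.9156/1000

1.0989


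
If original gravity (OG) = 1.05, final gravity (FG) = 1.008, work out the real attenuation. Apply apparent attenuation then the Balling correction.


AA = (OG−FG)/(OG−1)·100;  RA = AA·0.8192
AA = (1.05 − 1.008)/(1.05 − 1)·100 = 84.0000
RA = 84.0000·0.8192

68.8128 %


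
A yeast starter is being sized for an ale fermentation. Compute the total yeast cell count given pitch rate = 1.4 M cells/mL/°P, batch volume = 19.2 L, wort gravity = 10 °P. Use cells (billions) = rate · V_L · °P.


cells = 1.4 · 19.2 · 10

268.8000 billion cells


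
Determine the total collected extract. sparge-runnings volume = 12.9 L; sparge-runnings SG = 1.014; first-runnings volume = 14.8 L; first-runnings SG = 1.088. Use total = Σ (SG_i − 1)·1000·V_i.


first = (1.088 − 1)·1000·14.8 = 1302.4000
sparge = (1.014 − 1)·1000·12.9 = 180.6000
total = 1302.4000 + 180.6000

1483.0000 gravity·L


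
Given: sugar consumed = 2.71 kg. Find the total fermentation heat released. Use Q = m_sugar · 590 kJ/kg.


Q = 2.71 · 590

1598.9000 kJ


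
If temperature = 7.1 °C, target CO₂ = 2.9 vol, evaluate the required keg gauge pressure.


psi = vols/(0.01821 + 0.09011·e^(−0.04·T)) − 14.695
psi = 2.9/(0.01821 + 0.09011·e^(−0.04·7.1)) − 14.695

19.0095 psi


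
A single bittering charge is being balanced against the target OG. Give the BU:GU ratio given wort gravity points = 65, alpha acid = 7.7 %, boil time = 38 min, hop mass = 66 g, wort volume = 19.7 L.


U = 1.65·0.000125^(GP/1000)·(1−e^(−0.04t))/4.15;  IBU = (α/100)·m·U·1000/V;  BU:GU = IBU/GP
U = 1.65·0.000125^(65/1000)·(1−e^(−0.04·38))/4.15 = 0.1732
IBU = (7.7/100)·66·0.1732·1000/19.7 = 44.6802
BU:GU = 44.6802/65

0.6874


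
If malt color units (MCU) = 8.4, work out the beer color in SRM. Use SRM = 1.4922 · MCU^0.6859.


SRM = 1.4922 · 8.4^0.6859

6.4238 SRM


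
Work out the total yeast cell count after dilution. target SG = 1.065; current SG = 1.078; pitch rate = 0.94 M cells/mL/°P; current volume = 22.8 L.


V_w = V·((SG_c−1)/(SG_t−1)−1);  °P = 259 − 259/SG_t;  cells = rate·(V+V_w)·°P
V_w = 22.8·((1.078−1)/(1.065−1)−1) = 4.5600
V_final = 22.8 + 4.5600 = 27.3600
°P = 259 − 259/1.065 = 15.8075
cells = 0.94·27.3600·15.8075

406.5439 billion cells


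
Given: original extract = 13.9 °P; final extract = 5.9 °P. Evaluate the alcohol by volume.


SG = 259/(259 − P);  ABV = (OG − FG)·131.25
OG = 259/(259 − 13.9) = 1.0567
FG = 259/(259 − 5.9) = 1.0233
ABV = (1.0567 − 1.0233)·131.25

4.3838 % ABV


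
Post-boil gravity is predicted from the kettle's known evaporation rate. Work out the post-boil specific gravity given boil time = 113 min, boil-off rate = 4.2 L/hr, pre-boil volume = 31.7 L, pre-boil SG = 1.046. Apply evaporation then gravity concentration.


V_post = V_pre − rate·(t/60);  SG_post = 1 + (SG_pre−1)·V_pre/V_post
V_post = 31.7 − 4.2·(113/60) = 23.7900
SG_post = 1 + (1.046 − 1)·31.7/23.7900

1.0613


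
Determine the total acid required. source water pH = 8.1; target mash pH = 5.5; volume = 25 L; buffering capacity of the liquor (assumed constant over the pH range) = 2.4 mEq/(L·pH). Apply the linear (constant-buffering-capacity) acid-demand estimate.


acid = buffering capacity · (pH_source − pH_target) · V
acid = 2.4 · (8.1 − 5.5) · 25

156.0000 mEq


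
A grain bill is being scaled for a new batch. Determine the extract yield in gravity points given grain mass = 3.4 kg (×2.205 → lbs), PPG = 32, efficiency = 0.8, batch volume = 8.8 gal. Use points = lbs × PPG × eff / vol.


lbs = 3.4 × 2.205 = 7.4970
points = 7.4970 × 32 × 0.8 / 8.8

21.8095 points


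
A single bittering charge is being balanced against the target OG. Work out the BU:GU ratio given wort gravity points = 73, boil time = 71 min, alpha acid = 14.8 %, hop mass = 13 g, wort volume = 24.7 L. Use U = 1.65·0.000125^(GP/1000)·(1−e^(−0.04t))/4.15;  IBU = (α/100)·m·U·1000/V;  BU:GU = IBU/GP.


U = 1.65·0.000125^(73/1000)·(1−e^(−0.04·71))/4.15 = 0.1943
IBU = (14.8/100)·13·0.1943·1000/24.7 = 15.1312
BU:GU = 15.1312/73

0.2073


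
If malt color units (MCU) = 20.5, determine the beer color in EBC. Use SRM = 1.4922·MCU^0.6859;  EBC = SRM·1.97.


SRM = 1.4922·20.5^0.6859 = 11.8457
EBC = 11.8457·1.97

23.3359 EBC


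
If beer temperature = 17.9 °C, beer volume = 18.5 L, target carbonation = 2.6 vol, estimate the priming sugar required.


residual = 14.695·(0.01821 + 0.09011·e^(−0.04·T));  sugar = (target − residual)·4.0·V
residual = 14.695·(0.01821 + 0.09011·e^(−0.04·17.9)) = 0.9147
sugar = (2.6 − 0.9147)·4.0·18.5

124.7107 g


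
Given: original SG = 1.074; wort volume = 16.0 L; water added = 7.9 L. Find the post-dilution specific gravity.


SG_new = 1 + (SG_old − 1)·V_old/(V_old + V_water)
pts = (1.074 − 1)·1000·16.0/(16.0 + 7.9) = 49.5397
SG_new = 1 + 49.5397/1000

1.0495


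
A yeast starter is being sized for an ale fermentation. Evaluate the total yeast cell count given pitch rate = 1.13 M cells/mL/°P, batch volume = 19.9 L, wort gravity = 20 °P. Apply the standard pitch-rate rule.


cells (billions) = rate · V_L · °P
cells = 1.13 · 19.9 · 20

449.7400 billion cells


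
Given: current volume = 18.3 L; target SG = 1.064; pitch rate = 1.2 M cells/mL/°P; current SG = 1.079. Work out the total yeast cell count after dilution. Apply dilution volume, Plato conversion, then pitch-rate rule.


V_w = V·((SG_c−1)/(SG_t−1)−1);  °P = 259 − 259/SG_t;  cells = rate·(V+V_w)·°P
V_w = 18.3·((1.079−1)/(1.064−1)−1) = 4.2891
V_final = 18.3 + 4.2891 = 22.5891
°P = 259 − 259/1.064 = 15.5789
cells = 1.2·22.5891·15.5789

422.2966 billion cells


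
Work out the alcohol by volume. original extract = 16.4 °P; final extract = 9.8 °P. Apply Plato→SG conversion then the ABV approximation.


SG = 259/(259 − P);  ABV = (OG − FG)·131.25
OG = 259/(259 − 16.4) = 1.0676
FG = 259/(259 − 9.8) = 1.0393
ABV = (1.0676 − 1.0393)·131.25

3.7111 % ABV


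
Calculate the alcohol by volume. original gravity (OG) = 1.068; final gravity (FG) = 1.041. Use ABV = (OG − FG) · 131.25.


ABV = (1.068 − 1.041) · 131.25

3.5438 % ABV


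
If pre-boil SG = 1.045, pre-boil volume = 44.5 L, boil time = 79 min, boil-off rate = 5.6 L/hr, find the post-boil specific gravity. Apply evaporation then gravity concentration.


V_post = V_pre − rate·(t/60);  SG_post = 1 + (SG_pre−1)·V_pre/V_post
V_post = 44.5 − 5.6·(79/60) = 37.1267
SG_post = 1 + (1.045 − 1)·44.5/37.1267

1.0539


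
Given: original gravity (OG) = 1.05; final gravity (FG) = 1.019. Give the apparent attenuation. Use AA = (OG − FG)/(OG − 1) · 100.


AA = (1.05 − 1.019)/(1.05 − 1) · 100

62.0000 %


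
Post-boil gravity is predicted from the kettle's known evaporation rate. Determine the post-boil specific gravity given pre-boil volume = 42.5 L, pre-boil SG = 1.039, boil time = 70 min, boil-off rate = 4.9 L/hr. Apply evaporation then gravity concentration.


V_post = V_pre − rate·(t/60);  SG_post = 1 + (SG_pre−1)·V_pre/V_post
V_post = 42.5 − 4.9·(70/60) = 36.7833
SG_post = 1 + (1.039 − 1)·42.5/36.7833

1.0451


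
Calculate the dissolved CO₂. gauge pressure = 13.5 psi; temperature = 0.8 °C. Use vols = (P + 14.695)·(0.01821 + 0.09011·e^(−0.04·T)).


vols = (13.5 + 14.695)·(0.01821 + 0.09011·e^(−0.04·0.8))

2.9741 volumes


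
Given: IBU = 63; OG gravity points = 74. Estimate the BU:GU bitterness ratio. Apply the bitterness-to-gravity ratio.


BU:GU = IBU / OG_points
BU:GU = 63 / 74

0.8514


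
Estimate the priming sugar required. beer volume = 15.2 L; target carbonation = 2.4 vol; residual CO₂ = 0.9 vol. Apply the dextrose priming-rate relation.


sugar = (target − residual)·4.0·V
sugar = (2.4 − 0.9)·4.0·15.2

91.2000 g


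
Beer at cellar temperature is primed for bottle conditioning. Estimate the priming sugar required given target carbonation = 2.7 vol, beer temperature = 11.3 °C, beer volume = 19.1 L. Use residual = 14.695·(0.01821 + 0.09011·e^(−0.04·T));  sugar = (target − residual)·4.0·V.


residual = 14.695·(0.01821 + 0.09011·e^(−0.04·11.3)) = 1.1102
sugar = (2.7 − 1.1102)·4.0·19.1

121.4581 g


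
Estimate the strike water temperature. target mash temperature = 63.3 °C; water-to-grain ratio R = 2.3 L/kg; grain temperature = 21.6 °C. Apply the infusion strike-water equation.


T_strike = (0.41/R)·(T_mash − T_grain) + T_mash
T_strike = (0.41/2.3)·(63.3 − 21.6) + 63.3

70.7335 °C


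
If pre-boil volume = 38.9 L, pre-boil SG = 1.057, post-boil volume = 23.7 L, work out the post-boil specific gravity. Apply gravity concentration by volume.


SG_post = 1 + (SG_pre − 1)·V_pre/V_post
pts_pre = (1.057 − 1)·1000 = 57.0000
pts_post = 57.0000·38.9/23.7 = 93.5570
SG_post = 1 + 93.5570/1000

1.0936


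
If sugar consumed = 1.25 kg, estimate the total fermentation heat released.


Q = m_sugar · 590 kJ/kg
Q = 1.25 · 590

737.5000 kJ


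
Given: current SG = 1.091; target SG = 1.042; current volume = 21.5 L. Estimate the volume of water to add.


V_water = V·((SG_curr − 1)/(SG_target − 1) − 1)
V_water = 21.5·((1.091 − 1)/(1.042 − 1) − 1)

25.0833 L


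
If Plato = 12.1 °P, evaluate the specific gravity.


SG = 259/(259 − P)
SG = 259/(259 − 12.1)

1.0490


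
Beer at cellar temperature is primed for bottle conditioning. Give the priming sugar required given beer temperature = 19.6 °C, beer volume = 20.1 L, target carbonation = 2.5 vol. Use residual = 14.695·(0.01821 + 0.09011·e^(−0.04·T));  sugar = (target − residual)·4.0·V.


residual = 14.695·(0.01821 + 0.09011·e^(−0.04·19.6)) = 0.8722
sugar = (2.5 − 0.8722)·4.0·20.1

130.8768 g


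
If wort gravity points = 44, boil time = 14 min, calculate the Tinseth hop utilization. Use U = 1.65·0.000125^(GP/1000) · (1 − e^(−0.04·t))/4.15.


bigness = 1.65·0.000125^(44/1000) = 1.1111
boil_factor = (1 − e^(−0.04·14))/4.15 = 0.1033
U = 1.1111 · 0.1033

0.1148


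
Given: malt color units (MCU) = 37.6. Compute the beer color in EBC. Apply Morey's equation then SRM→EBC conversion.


SRM = 1.4922·MCU^0.6859;  EBC = SRM·1.97
SRM = 1.4922·37.6^0.6859 = 17.9576
EBC = 17.9576·1.97

35.3765 EBC


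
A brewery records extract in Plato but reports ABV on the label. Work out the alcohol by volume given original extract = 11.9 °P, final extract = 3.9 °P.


SG = 259/(259 − P);  ABV = (OG − FG)·131.25
OG = 259/(259 − 11.9) = 1.0482
FG = 259/(259 − 3.9) = 1.0153
ABV = (1.0482 − 1.0153)·131.25

4.3143 % ABV


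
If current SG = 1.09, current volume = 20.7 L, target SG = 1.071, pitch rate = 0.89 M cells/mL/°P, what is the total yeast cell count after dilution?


V_w = V·((SG_c−1)/(SG_t−1)−1);  °P = 259 − 259/SG_t;  cells = rate·(V+V_w)·°P
V_w = 20.7·((1.09−1)/(1.071−1)−1) = 5.5394
V_final = 20.7 + 5.5394 = 26.2394
°P = 259 − 259/1.071 = 17.1699
cells = 0.89·26.2394·17.1699

400.9712 billion cells


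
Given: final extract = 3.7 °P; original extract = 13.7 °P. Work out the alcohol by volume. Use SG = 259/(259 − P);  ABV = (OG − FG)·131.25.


OG = 259/(259 − 13.7) = 1.0558
FG = 259/(259 − 3.7) = 1.0145
ABV = (1.0558 − 1.0145)·131.25

5.4281 % ABV


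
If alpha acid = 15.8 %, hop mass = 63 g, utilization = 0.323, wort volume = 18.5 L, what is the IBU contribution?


IBU = (α/100)·mass·U·1000 / V
IBU = (15.8/100)·63·0.323·1000 / 18.5

173.7915 IBU


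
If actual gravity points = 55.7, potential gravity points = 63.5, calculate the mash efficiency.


efficiency = actual / potential × 100
efficiency = 55.7 / 63.5 × 100

87.7165 %


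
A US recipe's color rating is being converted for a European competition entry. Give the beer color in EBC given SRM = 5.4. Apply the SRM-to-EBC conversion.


EBC = SRM · 1.97
EBC = 5.4 · 1.97

10.6380 EBC


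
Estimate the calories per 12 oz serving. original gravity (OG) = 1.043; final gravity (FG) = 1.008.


ABW = (OG−FG)·131.25·0.79/FG;  °P = 259 − 259/SG (for OG→OE and FG→AE);  RE = 0.1808·OE + 0.8192·AE;  Cal = (6.9·ABW + 4·(RE−0.1))·FG·3.55
ABW = (1.043 − 1.008)·131.25·0.79/1.008 = 3.6003
OE = 259 − 259/1.043 = 10.6779 °P
AE = 259 − 259/1.008 = 2.0556 °P
RE = 0.1808·10.6779 + 0.8192·2.0556 = 3.6145 °P
Cal = (6.9·3.6003 + 4·(3.6145−0.1))·1.008·3.55

139.1986 kcal


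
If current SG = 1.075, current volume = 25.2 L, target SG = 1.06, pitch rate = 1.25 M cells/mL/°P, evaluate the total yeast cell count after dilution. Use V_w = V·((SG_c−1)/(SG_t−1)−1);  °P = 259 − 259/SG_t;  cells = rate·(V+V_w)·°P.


V_w = 25.2·((1.075−1)/(1.06−1)−1) = 6.3000
V_final = 25.2 + 6.3000 = 31.5000
°P = 259 − 259/1.06 = 14.6604
cells = 1.25·31.5000·14.6604

577.2524 billion cells


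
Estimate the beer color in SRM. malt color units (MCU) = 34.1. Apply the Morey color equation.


SRM = 1.4922 · MCU^0.6859
SRM = 1.4922 · 34.1^0.6859

16.7936 SRM


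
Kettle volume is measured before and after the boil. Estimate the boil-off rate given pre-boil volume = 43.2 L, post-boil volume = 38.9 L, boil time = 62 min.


rate = (V_pre − V_post) / (t_min/60)
rate = (43.2 − 38.9) / (62/60)

4.1613 L/hr


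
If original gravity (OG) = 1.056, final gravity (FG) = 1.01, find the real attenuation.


AA = (OG−FG)/(OG−1)·100;  RA = AA·0.8192
AA = (1.056 − 1.01)/(1.056 − 1)·100 = 82.1429
RA = 82.1429·0.8192

67.2914 %


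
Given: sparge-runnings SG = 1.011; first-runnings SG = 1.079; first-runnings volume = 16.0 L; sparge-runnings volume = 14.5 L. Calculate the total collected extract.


total = Σ (SG_i − 1)·1000·V_i
first = (1.079 − 1)·1000·16.0 = 1264.0000
sparge = (1.011 − 1)·1000·14.5 = 159.5000
total = 1264.0000 + 159.5000

1423.5000 gravity·L


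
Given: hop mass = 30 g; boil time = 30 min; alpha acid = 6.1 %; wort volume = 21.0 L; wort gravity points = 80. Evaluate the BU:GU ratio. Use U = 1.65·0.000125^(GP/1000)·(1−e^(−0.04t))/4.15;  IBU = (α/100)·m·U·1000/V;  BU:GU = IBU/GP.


U = 1.65·0.000125^(80/1000)·(1−e^(−0.04·30))/4.15 = 0.1354
IBU = (6.1/100)·30·0.1354·1000/21.0 = 11.7971
BU:GU = 11.7971/80

0.1475


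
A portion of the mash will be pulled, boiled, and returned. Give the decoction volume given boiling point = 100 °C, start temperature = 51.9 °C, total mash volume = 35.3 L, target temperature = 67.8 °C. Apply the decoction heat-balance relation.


V_dec = V_total·(T_target − T_start)/(T_boil − T_start)
V_dec = 35.3·(67.8 − 51.9)/(100 − 51.9)

11.6688 L


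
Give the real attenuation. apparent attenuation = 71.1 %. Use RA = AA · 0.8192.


RA = 71.1 · 0.8192

58.2451 %


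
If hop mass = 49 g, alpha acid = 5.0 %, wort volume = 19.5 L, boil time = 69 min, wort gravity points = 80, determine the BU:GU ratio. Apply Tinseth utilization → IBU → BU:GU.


U = 1.65·0.000125^(GP/1000)·(1−e^(−0.04t))/4.15;  IBU = (α/100)·m·U·1000/V;  BU:GU = IBU/GP
U = 1.65·0.000125^(80/1000)·(1−e^(−0.04·69))/4.15 = 0.1815
IBU = (5.0/100)·49·0.1815·1000/19.5 = 22.7995
BU:GU = 22.7995/80

0.2850


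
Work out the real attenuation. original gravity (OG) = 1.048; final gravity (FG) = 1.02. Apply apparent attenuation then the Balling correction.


AA = (OG−FG)/(OG−1)·100;  RA = AA·0.8192
AA = (1.048 − 1.02)/(1.048 − 1)·100 = 58.3333
RA = 58.3333·0.8192

47.7867 %


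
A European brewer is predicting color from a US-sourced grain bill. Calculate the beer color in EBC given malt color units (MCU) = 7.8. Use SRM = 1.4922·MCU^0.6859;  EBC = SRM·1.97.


SRM = 1.4922·7.8^0.6859 = 6.1054
EBC = 6.1054·1.97

12.0277 EBC


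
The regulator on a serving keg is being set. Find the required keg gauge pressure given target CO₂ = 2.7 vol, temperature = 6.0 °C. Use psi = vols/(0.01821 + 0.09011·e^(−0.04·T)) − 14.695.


psi = 2.7/(0.01821 + 0.09011·e^(−0.04·6.0)) − 14.695

15.6104 psi


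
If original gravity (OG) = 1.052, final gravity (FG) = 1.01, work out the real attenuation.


AA = (OG−FG)/(OG−1)·100;  RA = AA·0.8192
AA = (1.052 − 1.01)/(1.052 − 1)·100 = 80.7692
RA = 80.7692·0.8192

66.1662 %


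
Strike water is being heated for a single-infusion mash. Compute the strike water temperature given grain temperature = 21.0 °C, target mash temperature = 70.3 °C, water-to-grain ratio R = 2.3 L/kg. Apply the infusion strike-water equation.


T_strike = (0.41/R)·(T_mash − T_grain) + T_mash
T_strike = (0.41/2.3)·(70.3 − 21.0) + 70.3

79.0883 °C


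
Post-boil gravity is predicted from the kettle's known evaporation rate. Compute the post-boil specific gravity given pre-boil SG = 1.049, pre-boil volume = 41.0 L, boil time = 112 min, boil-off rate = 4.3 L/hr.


V_post = V_pre − rate·(t/60);  SG_post = 1 + (SG_pre−1)·V_pre/V_post
V_post = 41.0 − 4.3·(112/60) = 32.9733
SG_post = 1 + (1.049 − 1)·41.0/32.9733

1.0609


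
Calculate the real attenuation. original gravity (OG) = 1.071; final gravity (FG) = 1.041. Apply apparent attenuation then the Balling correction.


AA = (OG−FG)/(OG−1)·100;  RA = AA·0.8192
AA = (1.071 − 1.041)/(1.071 − 1)·100 = 42.2535
RA = 42.2535·0.8192

34.6141 %


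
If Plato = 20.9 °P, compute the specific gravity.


SG = 259/(259 − P)
SG = 259/(259 − 20.9)

1.0878


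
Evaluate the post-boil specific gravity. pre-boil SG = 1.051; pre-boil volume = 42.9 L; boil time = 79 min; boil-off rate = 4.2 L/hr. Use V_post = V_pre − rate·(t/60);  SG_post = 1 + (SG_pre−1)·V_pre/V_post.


V_post = 42.9 − 4.2·(79/60) = 37.3700
SG_post = 1 + (1.051 − 1)·42.9/37.3700

1.0585


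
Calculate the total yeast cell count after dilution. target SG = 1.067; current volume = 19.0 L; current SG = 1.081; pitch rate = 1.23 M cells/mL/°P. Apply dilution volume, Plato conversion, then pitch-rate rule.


V_w = V·((SG_c−1)/(SG_t−1)−1);  °P = 259 − 259/SG_t;  cells = rate·(V+V_w)·°P
V_w = 19.0·((1.081−1)/(1.067−1)−1) = 3.9701
V_final = 19.0 + 3.9701 = 22.9701
°P = 259 − 259/1.067 = 16.2634
cells = 1.23·22.9701·16.2634

459.4932 billion cells


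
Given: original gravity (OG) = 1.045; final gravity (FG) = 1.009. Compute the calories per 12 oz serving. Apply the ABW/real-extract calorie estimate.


ABW = (OG−FG)·131.25·0.79/FG;  °P = 259 − 259/SG (for OG→OE and FG→AE);  RE = 0.1808·OE + 0.8192·AE;  Cal = (6.9·ABW + 4·(RE−0.1))·FG·3.55
ABW = (1.045 − 1.009)·131.25·0.79/1.009 = 3.6995
OE = 259 − 259/1.045 = 11.1531 °P
AE = 259 − 259/1.009 = 2.3102 °P
RE = 0.1808·11.1531 + 0.8192·2.3102 = 3.9090 °P
Cal = (6.9·3.6995 + 4·(3.9090−0.1))·1.009·3.55

146.0084 kcal


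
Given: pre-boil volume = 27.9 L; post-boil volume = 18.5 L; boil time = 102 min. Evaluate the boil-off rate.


rate = (V_pre − V_post) / (t_min/60)
rate = (27.9 − 18.5) / (102/60)

5.5294 L/hr


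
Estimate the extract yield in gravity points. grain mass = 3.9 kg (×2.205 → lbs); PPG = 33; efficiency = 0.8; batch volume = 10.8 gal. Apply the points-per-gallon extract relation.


points = lbs × PPG × eff / vol
lbs = 3.9 × 2.205 = 8.5995
points = 8.5995 × 33 × 0.8 / 10.8

21.0210 points


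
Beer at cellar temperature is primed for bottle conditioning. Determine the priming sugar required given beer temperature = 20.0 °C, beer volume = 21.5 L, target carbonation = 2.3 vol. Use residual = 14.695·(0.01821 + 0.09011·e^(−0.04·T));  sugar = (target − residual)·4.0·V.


residual = 14.695·(0.01821 + 0.09011·e^(−0.04·20.0)) = 0.8626
sugar = (2.3 − 0.8626)·4.0·21.5

123.6179 g


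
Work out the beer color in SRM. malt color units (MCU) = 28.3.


SRM = 1.4922 · MCU^0.6859
SRM = 1.4922 · 28.3^0.6859

14.7777 SRM


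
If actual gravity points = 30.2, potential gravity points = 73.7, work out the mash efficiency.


efficiency = actual / potential × 100
efficiency = 30.2 / 73.7 × 100

40.9769 %


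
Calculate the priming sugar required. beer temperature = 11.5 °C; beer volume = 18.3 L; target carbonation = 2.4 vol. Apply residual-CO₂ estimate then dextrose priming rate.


residual = 14.695·(0.01821 + 0.09011·e^(−0.04·T));  sugar = (target − residual)·4.0·V
residual = 14.695·(0.01821 + 0.09011·e^(−0.04·11.5)) = 1.1035
sugar = (2.4 − 1.1035)·4.0·18.3

94.9023 g


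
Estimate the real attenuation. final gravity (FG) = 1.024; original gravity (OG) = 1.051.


AA = (OG−FG)/(OG−1)·100;  RA = AA·0.8192
AA = (1.051 − 1.024)/(1.051 − 1)·100 = 52.9412
RA = 52.9412·0.8192

43.3694 %


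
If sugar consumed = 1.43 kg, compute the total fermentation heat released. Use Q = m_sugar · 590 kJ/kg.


Q = 1.43 · 590

843.7000 kJ


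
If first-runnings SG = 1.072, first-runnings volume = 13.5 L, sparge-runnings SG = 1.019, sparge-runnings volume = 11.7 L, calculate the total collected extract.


total = Σ (SG_i − 1)·1000·V_i
first = (1.072 − 1)·1000·13.5 = 972.0000
sparge = (1.019 − 1)·1000·11.7 = 222.3000
total = 972.0000 + 222.3000

1194.3000 gravity·L


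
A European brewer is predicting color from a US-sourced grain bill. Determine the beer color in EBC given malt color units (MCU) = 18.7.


SRM = 1.4922·MCU^0.6859;  EBC = SRM·1.97
SRM = 1.4922·18.7^0.6859 = 11.1220
EBC = 11.1220·1.97

21.9104 EBC


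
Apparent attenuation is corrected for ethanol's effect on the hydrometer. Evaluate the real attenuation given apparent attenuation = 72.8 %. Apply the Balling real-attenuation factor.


RA = AA · 0.8192
RA = 72.8 · 0.8192

59.6378 %


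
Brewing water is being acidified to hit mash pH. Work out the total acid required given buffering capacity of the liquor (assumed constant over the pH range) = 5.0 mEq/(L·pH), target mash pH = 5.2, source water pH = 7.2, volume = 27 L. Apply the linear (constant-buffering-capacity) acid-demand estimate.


acid = buffering capacity · (pH_source − pH_target) · V
acid = 5.0 · (7.2 − 5.2) · 27

270.0000 mEq


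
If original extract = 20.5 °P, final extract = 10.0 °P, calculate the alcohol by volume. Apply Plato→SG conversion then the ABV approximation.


SG = 259/(259 − P);  ABV = (OG − FG)·131.25
OG = 259/(259 − 20.5) = 1.0860
FG = 259/(259 − 10.0) = 1.0402
ABV = (1.0860 − 1.0402)·131.25

6.0104 % ABV


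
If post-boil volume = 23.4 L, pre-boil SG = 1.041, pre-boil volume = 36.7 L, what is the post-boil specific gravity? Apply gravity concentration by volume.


SG_post = 1 + (SG_pre − 1)·V_pre/V_post
pts_pre = (1.041 − 1)·1000 = 41.0000
pts_post = 41.0000·36.7/23.4 = 64.3034
SG_post = 1 + 64.3034/1000

1.0643
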